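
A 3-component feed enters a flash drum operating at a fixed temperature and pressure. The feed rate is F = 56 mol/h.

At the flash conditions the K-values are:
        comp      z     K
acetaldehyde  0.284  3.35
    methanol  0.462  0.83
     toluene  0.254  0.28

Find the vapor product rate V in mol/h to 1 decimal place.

V = 22.6 mol/h

Rachford–Rice: g(ψ) = Σ zᵢ(Kᵢ−1)/(1+ψ(Kᵢ−1)) = 0.
g(0) = ΣzᵢKᵢ − 1 = 0.406 and g(1) = 1 − Σzᵢ/Kᵢ = -0.549, so a root lies in (0, 1).
Newton–Raphson from ψ = 0.5:
  ψ = 0.500: g = -0.0647, g' = -0.669 → ψ = 0.403
  ψ = 0.403: g = 0.0007, g' = -0.690 → ψ = 0.404
Converged at ψ = 0.404.
Then V = ψ·F = 0.4042·56 = 22.6 mol/h and L = F − V = 33.4 mol/h.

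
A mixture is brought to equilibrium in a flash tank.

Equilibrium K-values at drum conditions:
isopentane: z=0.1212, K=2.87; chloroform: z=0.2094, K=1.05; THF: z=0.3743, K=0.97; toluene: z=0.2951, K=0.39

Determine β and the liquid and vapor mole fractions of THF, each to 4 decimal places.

Let β = V/F and solve Σ zᵢ(Kᵢ−1)/(1+β(Kᵢ−1)) = 0.
Check two-phase: ΣzᵢKᵢ = 1.0459 > 1 and Σzᵢ/Kᵢ = 1.3842 > 1, so g(0) = 0.0459 > 0 and g(1) = -0.3842 < 0.
Iterate (Newton) starting at β = 0.58:
  β = 0.5800: g = -0.17110, g' = -0.3613 → β = 0.1065
  β = 0.1065: g = -0.00436, g' = -0.4212 → β = 0.0961
  β = 0.0961: g = 0.00004, g' = -0.4293 → β = 0.0962
Converged at β = 0.0962.
Compositions from xᵢ = zᵢ/(1+β(Kᵢ−1)), yᵢ = Kᵢxᵢ:
  isopentane: x = 0.1027, y = 0.2948
  chloroform: x = 0.2084, y = 0.2188
  THF: x = 0.3754, y = 0.3641
  toluene: x = 0.3135, y = 0.1223

β = 0.0962, x_THF = 0.3754, y_THF = 0.3641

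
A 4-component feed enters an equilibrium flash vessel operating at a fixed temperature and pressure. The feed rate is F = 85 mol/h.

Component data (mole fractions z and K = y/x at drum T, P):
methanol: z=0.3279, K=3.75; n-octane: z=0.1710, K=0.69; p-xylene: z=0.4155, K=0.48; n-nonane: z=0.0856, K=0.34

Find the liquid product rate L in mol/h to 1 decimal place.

L = 49.0 mol/h

Material balance + equilibrium reduce to Σ zᵢ(Kᵢ−1)/(1+ψ(Kᵢ−1)) = 0.
g(0) = ΣzᵢKᵢ − 1 = 0.5762 and g(1) = 1 − Σzᵢ/Kᵢ = -0.4527, so a root lies in (0, 1).
Newton–Raphson from ψ = 0.5:
  ψ = 0.5000: g = -0.05936, g' = -0.7509 → ψ = 0.4210
  ψ = 0.4210: g = 0.00212, g' = -0.8100 → ψ = 0.4236
Converged at ψ = 0.4236.
Then V = ψ·F = 0.4236·85 = 36.0 mol/h and L = F − V = 49.0 mol/h.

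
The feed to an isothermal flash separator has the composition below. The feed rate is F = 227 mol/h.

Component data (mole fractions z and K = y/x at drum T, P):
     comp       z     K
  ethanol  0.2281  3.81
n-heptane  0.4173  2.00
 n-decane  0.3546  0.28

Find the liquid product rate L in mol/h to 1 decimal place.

L = 79.5 mol/h

Rachford–Rice: g(ψ) = Σ zᵢ(Kᵢ−1)/(1+ψ(Kᵢ−1)) = 0.
Check two-phase: ΣzᵢKᵢ = 1.8029 > 1 and Σzᵢ/Kᵢ = 1.5349 > 1, so g(0) = 0.8029 > 0 and g(1) = -0.5349 < 0.
Newton iteration, ψ⁰ = 0.59:
  ψ = 0.5900: g = 0.05974, g' = -0.9756 → ψ = 0.6512
  ψ = 0.6512: g = -0.00150, g' = -1.0296 → ψ = 0.6498
Converged at ψ = 0.6498.
Then V = ψ·F = 0.6498·227 = 147.5 mol/h and L = F − V = 79.5 mol/h.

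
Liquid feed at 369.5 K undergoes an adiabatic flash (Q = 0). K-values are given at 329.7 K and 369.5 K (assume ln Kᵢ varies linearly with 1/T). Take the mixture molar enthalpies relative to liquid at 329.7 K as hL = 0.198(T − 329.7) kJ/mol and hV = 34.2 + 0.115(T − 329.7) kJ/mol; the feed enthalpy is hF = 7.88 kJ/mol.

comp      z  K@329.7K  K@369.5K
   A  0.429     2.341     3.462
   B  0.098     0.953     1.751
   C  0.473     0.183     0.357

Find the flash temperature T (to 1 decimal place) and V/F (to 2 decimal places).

Adiabatic flash: solve Rachford–Rice at each trial T, then check hF = ψ·hV(T) + (1−ψ)·hL(T).
  T = 329.7 K: K = (2.341, 0.953, 0.183), RR gives ψ = 0.186, H_out = 6.365 kJ/mol
  T = 369.5 K: K = (3.462, 1.751, 0.357), RR gives ψ = 0.581, H_out = 25.841 kJ/mol
  T = 349.6 K: K = (2.879, 1.314, 0.261), RR gives ψ = 0.391, H_out = 16.668 kJ/mol
  T = 339.6 K: K = (2.603, 1.124, 0.219), RR gives ψ = 0.294, H_out = 11.763 kJ/mol
  T = 334.6 K: K = (2.469, 1.035, 0.200), RR gives ψ = 0.241, H_out = 9.126 kJ/mol
  T = 332.1 K: K = (2.403, 0.993, 0.191), RR gives ψ = 0.214, H_out = 7.742 kJ/mol
  T = 333.4 K: K = (2.437, 1.015, 0.196), RR gives ψ = 0.228, H_out = 8.468 kJ/mol
Linear interpolation between T = 332.1 (H_out = 7.742) and T = 333.4 (H_out = 8.468) on hF = 7.88 gives T ≈ 332.3 K, at which ψ = 0.22.

T = 332.3 K, V/F = 0.22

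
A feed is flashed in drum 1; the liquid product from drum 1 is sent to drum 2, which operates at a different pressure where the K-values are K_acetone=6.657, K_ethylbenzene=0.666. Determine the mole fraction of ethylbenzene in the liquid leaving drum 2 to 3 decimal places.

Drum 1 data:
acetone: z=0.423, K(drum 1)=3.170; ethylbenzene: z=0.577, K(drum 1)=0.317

x_ethylbenzene (drum 2) = 0.944

Drum 1:
Rachford–Rice: g(ψ₁) = Σ zᵢ(Kᵢ−1)/(1+ψ₁(Kᵢ−1)) = 0.
g(0) = ΣzᵢKᵢ − 1 = 0.524 and g(1) = 1 − Σzᵢ/Kᵢ = -0.954, so a root lies in (0, 1).
Newton–Raphson from ψ₁ = 0.5:
  ψ₁ = 0.500: g = -0.1582, g' = -1.079 → ψ₁ = 0.353
Converged at ψ₁ = 0.353.
Drum-1 compositions:
  acetone: x = 0.239, y = 0.759
  ethylbenzene: x = 0.761, y = 0.241
Drum-2 feed = drum-1 liquid: z₂ = (0.2394, 0.7606).
Drum 2:
Rachford–Rice: g(ψ₂) = Σ zᵢ(Kᵢ−1)/(1+ψ₂(Kᵢ−1)) = 0.
g(0) = ΣzᵢKᵢ − 1 = 1.100 and g(1) = 1 − Σzᵢ/Kᵢ = -0.178, so a root lies in (0, 1).
Newton iteration, ψ₂⁰ = 0.5:
  ψ₂ = 0.500: g = 0.0488, g' = -0.645 → ψ₂ = 0.576
  ψ₂ = 0.576: g = 0.0037, g' = -0.553 → ψ₂ = 0.582
Converged at ψ₂ = 0.582.
  acetone: x = 0.056, y = 0.371
  ethylbenzene: x = 0.944, y = 0.629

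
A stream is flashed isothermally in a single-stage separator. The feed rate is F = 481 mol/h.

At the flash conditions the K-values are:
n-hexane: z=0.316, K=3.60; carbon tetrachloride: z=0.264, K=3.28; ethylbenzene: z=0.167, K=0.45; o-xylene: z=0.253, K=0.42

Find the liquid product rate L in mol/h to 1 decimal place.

L = 72.8 mol/h

Material balance + equilibrium reduce to Σ zᵢ(Kᵢ−1)/(1+ψ(Kᵢ−1)) = 0.
Check two-phase: ΣzᵢKᵢ = 2.185 > 1 and Σzᵢ/Kᵢ = 1.142 > 1, so g(0) = 1.185 > 0 and g(1) = -0.142 < 0.
Newton iteration, ψ⁰ = 0.57:
  ψ = 0.570: g = 0.2398, g' = -0.903 → ψ = 0.835
  ψ = 0.835: g = 0.0116, g' = -0.868 → ψ = 0.849
Converged at ψ = 0.849.
Then V = ψ·F = 0.8488·481 = 408.2 mol/h and L = F − V = 72.8 mol/h.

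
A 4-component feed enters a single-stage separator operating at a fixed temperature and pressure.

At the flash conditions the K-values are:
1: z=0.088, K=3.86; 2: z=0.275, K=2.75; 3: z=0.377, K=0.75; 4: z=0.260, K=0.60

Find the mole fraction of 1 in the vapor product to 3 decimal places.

y_1 = 0.102

Let ψ = V/F and solve Σ zᵢ(Kᵢ−1)/(1+ψ(Kᵢ−1)) = 0.
g(0) = ΣzᵢKᵢ − 1 = 0.535 and g(1) = 1 − Σzᵢ/Kᵢ = -0.059, so a root lies in (0, 1).
Newton–Raphson from ψ = 0.5:
  ψ = 0.500: g = 0.1225, g' = -0.457 → ψ = 0.768
  ψ = 0.768: g = 0.0173, g' = -0.347 → ψ = 0.818
  ψ = 0.818: g = 0.0003, g' = -0.336 → ψ = 0.819
Converged at ψ = 0.819.
Compositions from xᵢ = zᵢ/(1+ψ(Kᵢ−1)), yᵢ = Kᵢxᵢ:
  1: x = 0.026, y = 0.102
  2: x = 0.113, y = 0.311
  3: x = 0.474, y = 0.356
  4: x = 0.387, y = 0.232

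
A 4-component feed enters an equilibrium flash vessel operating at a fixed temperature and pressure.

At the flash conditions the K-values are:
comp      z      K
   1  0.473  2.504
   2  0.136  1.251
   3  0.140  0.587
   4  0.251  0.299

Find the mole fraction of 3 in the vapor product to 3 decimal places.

y_3 = 0.111

Material balance + equilibrium reduce to Σ zᵢ(Kᵢ−1)/(1+ψ(Kᵢ−1)) = 0.
g(0) = ΣzᵢKᵢ − 1 = 0.512 and g(1) = 1 − Σzᵢ/Kᵢ = -0.376, so a root lies in (0, 1).
Newton–Raphson from ψ = 0.5:
  ψ = 0.500: g = 0.0926, g' = -0.686 → ψ = 0.635
  ψ = 0.635: g = -0.0022, g' = -0.731 → ψ = 0.632
Converged at ψ = 0.632.
Compositions from xᵢ = zᵢ/(1+ψ(Kᵢ−1)), yᵢ = Kᵢxᵢ:
  1: x = 0.242, y = 0.607
  2: x = 0.117, y = 0.147
  3: x = 0.189, y = 0.111
  4: x = 0.451, y = 0.135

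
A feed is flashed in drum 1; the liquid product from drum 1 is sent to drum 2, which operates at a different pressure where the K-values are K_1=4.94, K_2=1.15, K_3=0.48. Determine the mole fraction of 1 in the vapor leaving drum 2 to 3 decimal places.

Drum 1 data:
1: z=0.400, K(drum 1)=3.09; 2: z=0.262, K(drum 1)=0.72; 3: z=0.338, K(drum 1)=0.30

Drum 1:
Newton–Raphson from ψ₁ = 0.5:
  ψ₁ = 0.500: g = -0.0405, g' = -0.838 → ψ₁ = 0.452
Converged at ψ₁ = 0.452.
Drum-1 compositions:
  1: x = 0.206, y = 0.636
  2: x = 0.300, y = 0.216
  3: x = 0.494, y = 0.148
Drum-2 feed = drum-1 liquid: z₂ = (0.2057, 0.2999, 0.4943).
Drum 2:
Iterate (Newton) starting at ψ₂ = 0.37:
  ψ₂ = 0.370: g = 0.0542, g' = -0.740 → ψ₂ = 0.443
  ψ₂ = 0.443: g = 0.0033, g' = -0.655 → ψ₂ = 0.448
Converged at ψ₂ = 0.448.
  1: x = 0.074, y = 0.367
  2: x = 0.281, y = 0.323
  3: x = 0.645, y = 0.309

y_1 (drum 2) = 0.367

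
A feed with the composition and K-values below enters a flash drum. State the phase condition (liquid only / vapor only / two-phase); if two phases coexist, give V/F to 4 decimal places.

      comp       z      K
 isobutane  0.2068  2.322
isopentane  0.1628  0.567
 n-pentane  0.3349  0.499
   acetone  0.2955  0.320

ΣzᵢKᵢ = 0.8342; Σzᵢ/Kᵢ = 1.9708.
Since ΣzᵢKᵢ < 1 the mixture is below its bubble point — single liquid phase.

liquid only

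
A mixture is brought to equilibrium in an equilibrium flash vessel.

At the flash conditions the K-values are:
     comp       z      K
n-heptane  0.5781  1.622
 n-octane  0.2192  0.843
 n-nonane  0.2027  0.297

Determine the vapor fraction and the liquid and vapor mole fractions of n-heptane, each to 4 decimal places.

ψ = 0.5448, x_n-heptane = 0.4318, y_n-heptane = 0.7004

Let ψ = V/F and solve Σ zᵢ(Kᵢ−1)/(1+ψ(Kᵢ−1)) = 0.
Check two-phase: ΣzᵢKᵢ = 1.1827 > 1 and Σzᵢ/Kᵢ = 1.2989 > 1, so g(0) = 0.1827 > 0 and g(1) = -0.2989 < 0.
Iterate (Newton) starting at ψ = 0.68:
  ψ = 0.6800: g = -0.05884, g' = -0.4849 → ψ = 0.5587
  ψ = 0.5587: g = -0.00553, g' = -0.4013 → ψ = 0.5449
  ψ = 0.5449: g = -0.00005, g' = -0.3944 → ψ = 0.5448
Converged at ψ = 0.5448.
Compositions from xᵢ = zᵢ/(1+ψ(Kᵢ−1)), yᵢ = Kᵢxᵢ:
  n-heptane: x = 0.4318, y = 0.7004
  n-octane: x = 0.2397, y = 0.2021
  n-nonane: x = 0.3285, y = 0.0976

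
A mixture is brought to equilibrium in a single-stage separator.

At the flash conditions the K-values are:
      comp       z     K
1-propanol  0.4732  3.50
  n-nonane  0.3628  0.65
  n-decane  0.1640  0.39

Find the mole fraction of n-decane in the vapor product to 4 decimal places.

Material balance + equilibrium reduce to Σ zᵢ(Kᵢ−1)/(1+V/F(Kᵢ−1)) = 0.
Check two-phase: ΣzᵢKᵢ = 1.9560 > 1 and Σzᵢ/Kᵢ = 1.1139 > 1, so g(0) = 0.9560 > 0 and g(1) = -0.1139 < 0.
Newton–Raphson from V/F = 0.41:
  V/F = 0.4100: g = 0.30254, g' = -0.8903 → V/F = 0.7498
  V/F = 0.7498: g = 0.05502, g' = -0.6469 → V/F = 0.8349
  V/F = 0.8349: g = -0.00006, g' = -0.6524 → V/F = 0.8348
Converged at V/F = 0.8348.
Compositions from xᵢ = zᵢ/(1+V/F(Kᵢ−1)), yᵢ = Kᵢxᵢ:
  1-propanol: x = 0.1533, y = 0.5365
  n-nonane: x = 0.5126, y = 0.3332
  n-decane: x = 0.3342, y = 0.1303

y_n-decane = 0.1303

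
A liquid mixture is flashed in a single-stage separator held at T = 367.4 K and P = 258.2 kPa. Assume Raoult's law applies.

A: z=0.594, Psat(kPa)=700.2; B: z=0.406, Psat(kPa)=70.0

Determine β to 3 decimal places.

Raoult's law: Kᵢ = Pᵢˢᵃᵗ/P = Pᵢˢᵃᵗ/258.2.
  K_A = 700.2/258.2 = 2.71185, K_B = 70.0/258.2 = 0.27111
Material balance + equilibrium reduce to Σ zᵢ(Kᵢ−1)/(1+β(Kᵢ−1)) = 0.
g(0) = ΣzᵢKᵢ − 1 = 0.721 and g(1) = 1 − Σzᵢ/Kᵢ = -0.717, so a root lies in (0, 1).
Newton iteration, β⁰ = 0.49:
  β = 0.490: g = 0.0926, g' = -1.037 → β = 0.579
  β = 0.579: g = -0.0017, g' = -1.085 → β = 0.578
Converged at β = 0.578.

β = 0.578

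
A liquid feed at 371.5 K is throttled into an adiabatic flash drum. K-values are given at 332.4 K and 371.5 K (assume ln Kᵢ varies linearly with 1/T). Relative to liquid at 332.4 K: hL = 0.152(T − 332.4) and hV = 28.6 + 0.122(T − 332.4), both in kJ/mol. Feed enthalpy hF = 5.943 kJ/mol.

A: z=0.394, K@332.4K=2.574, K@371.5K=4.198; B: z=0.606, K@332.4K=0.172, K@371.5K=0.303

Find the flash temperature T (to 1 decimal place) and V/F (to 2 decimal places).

T = 340.5 K, V/F = 0.17

Adiabatic flash: solve Rachford–Rice at each trial T, then check hF = ψ·hV(T) + (1−ψ)·hL(T).
  T = 332.4 K: K = (2.574, 0.172), RR gives ψ = 0.091, H_out = 2.598 kJ/mol
  T = 371.5 K: K = (4.198, 0.303), RR gives ψ = 0.376, H_out = 16.250 kJ/mol
  T = 351.9 K: K = (3.330, 0.232), RR gives ψ = 0.253, H_out = 10.045 kJ/mol
  T = 342.1 K: K = (2.937, 0.200), RR gives ψ = 0.180, H_out = 6.564 kJ/mol
  T = 337.2 K: K = (2.750, 0.186), RR gives ψ = 0.138, H_out = 4.644 kJ/mol
  T = 339.6 K: K = (2.841, 0.193), RR gives ψ = 0.159, H_out = 5.603 kJ/mol
  T = 340.9 K: K = (2.890, 0.197), RR gives ψ = 0.170, H_out = 6.107 kJ/mol
Linear interpolation between T = 339.6 (H_out = 5.603) and T = 340.9 (H_out = 6.107) on hF = 5.943 gives T ≈ 340.5 K, at which ψ = 0.17.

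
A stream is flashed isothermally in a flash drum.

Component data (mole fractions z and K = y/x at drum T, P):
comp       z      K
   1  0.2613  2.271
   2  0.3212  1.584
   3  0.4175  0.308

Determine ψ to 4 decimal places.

Rachford–Rice: g(ψ) = Σ zᵢ(Kᵢ−1)/(1+ψ(Kᵢ−1)) = 0.
Check two-phase: ΣzᵢKᵢ = 1.2308 > 1 and Σzᵢ/Kᵢ = 1.6734 > 1, so g(0) = 0.2308 > 0 and g(1) = -0.6734 < 0.
Iterate (Newton) starting at ψ = 0.5:
  ψ = 0.5000: g = -0.09351, g' = -0.6909 → ψ = 0.3647
  ψ = 0.3647: g = -0.00484, g' = -0.6292 → ψ = 0.3570
Converged at ψ = 0.3570.

ψ = 0.3570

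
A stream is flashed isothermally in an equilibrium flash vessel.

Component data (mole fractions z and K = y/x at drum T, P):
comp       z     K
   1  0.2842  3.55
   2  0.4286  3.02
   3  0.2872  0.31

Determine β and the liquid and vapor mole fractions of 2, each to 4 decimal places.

β = 0.9032, x_2 = 0.1517, y_2 = 0.4583

Material balance + equilibrium reduce to Σ zᵢ(Kᵢ−1)/(1+β(Kᵢ−1)) = 0.
g(0) = ΣzᵢKᵢ − 1 = 1.3923 and g(1) = 1 − Σzᵢ/Kᵢ = -0.1484, so a root lies in (0, 1).
Newton–Raphson from β = 0.5:
  β = 0.5000: g = 0.44674, g' = -1.1086 → β = 0.9030
  β = 0.9030: g = 0.00032, g' = -1.3510 → β = 0.9032
Converged at β = 0.9032.
Compositions from xᵢ = zᵢ/(1+β(Kᵢ−1)), yᵢ = Kᵢxᵢ:
  1: x = 0.0860, y = 0.3054
  2: x = 0.1517, y = 0.4583
  3: x = 0.7622, y = 0.2363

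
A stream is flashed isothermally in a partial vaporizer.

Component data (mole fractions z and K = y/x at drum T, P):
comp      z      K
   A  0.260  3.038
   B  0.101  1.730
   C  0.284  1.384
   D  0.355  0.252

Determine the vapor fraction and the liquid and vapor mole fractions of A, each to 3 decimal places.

ψ = 0.480, x_A = 0.131, y_A = 0.399

Rachford–Rice: g(ψ) = Σ zᵢ(Kᵢ−1)/(1+ψ(Kᵢ−1)) = 0.
Check two-phase: ΣzᵢKᵢ = 1.447 > 1 and Σzᵢ/Kᵢ = 1.758 > 1, so g(0) = 0.447 > 0 and g(1) = -0.758 < 0.
Iterate (Newton) starting at ψ = 0.67:
  ψ = 0.670: g = -0.1721, g' = -1.042 → ψ = 0.505
  ψ = 0.505: g = -0.0203, g' = -0.833 → ψ = 0.481
  ψ = 0.481: g = -0.0002, g' = -0.819 → ψ = 0.480
Converged at ψ = 0.480.
Compositions from xᵢ = zᵢ/(1+ψ(Kᵢ−1)), yᵢ = Kᵢxᵢ:
  A: x = 0.131, y = 0.399
  B: x = 0.075, y = 0.129
  C: x = 0.240, y = 0.332
  D: x = 0.554, y = 0.140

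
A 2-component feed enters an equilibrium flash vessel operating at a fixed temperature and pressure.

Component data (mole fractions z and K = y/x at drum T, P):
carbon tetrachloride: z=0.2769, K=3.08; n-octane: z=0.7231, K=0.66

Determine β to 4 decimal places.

β = 0.4668

Material balance + equilibrium reduce to Σ zᵢ(Kᵢ−1)/(1+β(Kᵢ−1)) = 0.
g(0) = ΣzᵢKᵢ − 1 = 0.3301 and g(1) = 1 − Σzᵢ/Kᵢ = -0.1855, so a root lies in (0, 1).
Binary case is linear: z₁(K₁−1)(1+β(K₂−1)) + z₂(K₂−1)(1+β(K₁−1)) = 0
⇒ β = [z₁(K₁−1)+z₂(K₂−1)] / [−(K₁−1)(K₂−1)] = 0.33010/0.70720 = 0.4668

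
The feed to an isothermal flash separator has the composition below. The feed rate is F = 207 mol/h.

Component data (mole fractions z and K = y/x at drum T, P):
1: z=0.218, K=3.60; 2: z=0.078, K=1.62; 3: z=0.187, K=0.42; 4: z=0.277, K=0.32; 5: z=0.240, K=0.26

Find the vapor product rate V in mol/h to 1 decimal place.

Material balance + equilibrium reduce to Σ zᵢ(Kᵢ−1)/(1+ψ(Kᵢ−1)) = 0.
Check two-phase: ΣzᵢKᵢ = 1.141 > 1 and Σzᵢ/Kᵢ = 2.343 > 1, so g(0) = 0.141 > 0 and g(1) = -1.343 < 0.
Newton iteration, ψ⁰ = 0.5:
  ψ = 0.500: g = -0.4367, g' = -1.046 → ψ = 0.083
  ψ = 0.083: g = 0.0101, g' = -1.388 → ψ = 0.090
Converged at ψ = 0.090.
Then V = ψ·F = 0.0898·207 = 18.6 mol/h and L = F − V = 188.4 mol/h.

V = 18.6 mol/h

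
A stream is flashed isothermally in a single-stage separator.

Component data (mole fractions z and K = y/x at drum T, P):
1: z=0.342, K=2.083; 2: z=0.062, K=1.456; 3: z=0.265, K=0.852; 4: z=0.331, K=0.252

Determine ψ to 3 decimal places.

ψ = 0.198

Material balance + equilibrium reduce to Σ zᵢ(Kᵢ−1)/(1+ψ(Kᵢ−1)) = 0.
g(0) = ΣzᵢKᵢ − 1 = 0.112 and g(1) = 1 − Σzᵢ/Kᵢ = -0.831, so a root lies in (0, 1).
Newton iteration, ψ⁰ = 0.5:
  ψ = 0.500: g = -0.1746, g' = -0.657 → ψ = 0.234
  ψ = 0.234: g = -0.0198, g' = -0.544 → ψ = 0.198
Converged at ψ = 0.198.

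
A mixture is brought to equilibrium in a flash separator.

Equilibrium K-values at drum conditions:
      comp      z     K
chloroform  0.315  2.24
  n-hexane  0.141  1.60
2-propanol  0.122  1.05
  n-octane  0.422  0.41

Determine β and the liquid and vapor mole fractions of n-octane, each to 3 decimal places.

Material balance + equilibrium reduce to Σ zᵢ(Kᵢ−1)/(1+β(Kᵢ−1)) = 0.
Feasibility: ΣzᵢKᵢ = 1.232, Σzᵢ/Kᵢ = 1.374 — both > 1, two phases present.
Iterate (Newton) starting at β = 0.5:
  β = 0.500: g = -0.0410, g' = -0.510 → β = 0.420
  β = 0.420: g = -0.0004, g' = -0.502 → β = 0.419
Converged at β = 0.419.
Compositions from xᵢ = zᵢ/(1+β(Kᵢ−1)), yᵢ = Kᵢxᵢ:
  chloroform: x = 0.207, y = 0.464
  n-hexane: x = 0.113, y = 0.180
  2-propanol: x = 0.119, y = 0.125
  n-octane: x = 0.560, y = 0.230

β = 0.419, x_n-octane = 0.560, y_n-octane = 0.230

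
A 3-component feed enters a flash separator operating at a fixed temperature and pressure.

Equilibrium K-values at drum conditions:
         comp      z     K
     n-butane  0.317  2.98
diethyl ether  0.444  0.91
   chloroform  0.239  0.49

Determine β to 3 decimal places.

Let β = V/F and solve Σ zᵢ(Kᵢ−1)/(1+β(Kᵢ−1)) = 0.
Check two-phase: ΣzᵢKᵢ = 1.466 > 1 and Σzᵢ/Kᵢ = 1.082 > 1, so g(0) = 0.466 > 0 and g(1) = -0.082 < 0.
Newton iteration, β⁰ = 0.59:
  β = 0.590: g = 0.0729, g' = -0.396 → β = 0.774
  β = 0.774: g = 0.0034, g' = -0.368 → β = 0.784
Converged at β = 0.784.

β = 0.784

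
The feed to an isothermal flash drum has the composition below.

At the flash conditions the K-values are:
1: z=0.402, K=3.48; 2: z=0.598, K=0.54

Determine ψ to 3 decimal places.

ψ = 0.633

Rachford–Rice: g(ψ) = Σ zᵢ(Kᵢ−1)/(1+ψ(Kᵢ−1)) = 0.
g(0) = ΣzᵢKᵢ − 1 = 0.722 and g(1) = 1 − Σzᵢ/Kᵢ = -0.223, so a root lies in (0, 1).
Newton iteration, ψ⁰ = 0.5:
  ψ = 0.500: g = 0.0878, g' = -0.706 → ψ = 0.624
  ψ = 0.624: g = 0.0053, g' = -0.630 → ψ = 0.633
Converged at ψ = 0.633.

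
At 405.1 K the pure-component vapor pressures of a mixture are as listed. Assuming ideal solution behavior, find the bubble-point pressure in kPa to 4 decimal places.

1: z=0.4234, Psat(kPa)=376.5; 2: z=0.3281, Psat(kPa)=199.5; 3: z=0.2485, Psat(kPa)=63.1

At the bubble point ψ → 0, so ΣzᵢKᵢ = 1 with Kᵢ = Pᵢˢᵃᵗ/P ⇒ P = ΣzᵢPᵢˢᵃᵗ.
P = 0.4234·376.5 + 0.3281·199.5 + 0.2485·63.1 = 240.5464 kPa

Pbub = 240.5464 kPa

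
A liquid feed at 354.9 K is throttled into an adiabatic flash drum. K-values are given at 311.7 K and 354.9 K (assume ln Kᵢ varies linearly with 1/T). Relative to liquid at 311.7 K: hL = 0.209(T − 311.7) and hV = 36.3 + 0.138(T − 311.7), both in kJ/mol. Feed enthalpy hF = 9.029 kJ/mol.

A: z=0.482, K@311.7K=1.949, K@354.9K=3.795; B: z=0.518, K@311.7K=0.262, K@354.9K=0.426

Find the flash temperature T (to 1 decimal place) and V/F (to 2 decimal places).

T = 317.3 K, V/F = 0.22

Adiabatic flash: solve Rachford–Rice at each trial T, then check hF = ψ·hV(T) + (1−ψ)·hL(T).
  T = 311.7 K: K = (1.949, 0.262), RR gives ψ = 0.107, H_out = 3.894 kJ/mol
  T = 354.9 K: K = (3.795, 0.426), RR gives ψ = 0.654, H_out = 30.776 kJ/mol
  T = 333.3 K: K = (2.779, 0.339), RR gives ψ = 0.438, H_out = 19.758 kJ/mol
  T = 322.5 K: K = (2.341, 0.299), RR gives ψ = 0.302, H_out = 12.982 kJ/mol
  T = 317.1 K: K = (2.139, 0.280), RR gives ψ = 0.215, H_out = 8.859 kJ/mol
  T = 319.8 K: K = (2.239, 0.290), RR gives ψ = 0.261, H_out = 11.004 kJ/mol
  T = 318.5 K: K = (2.191, 0.285), RR gives ψ = 0.239, H_out = 9.995 kJ/mol
Linear interpolation between T = 317.1 (H_out = 8.859) and T = 318.5 (H_out = 9.995) on hF = 9.029 gives T ≈ 317.3 K, at which ψ = 0.22.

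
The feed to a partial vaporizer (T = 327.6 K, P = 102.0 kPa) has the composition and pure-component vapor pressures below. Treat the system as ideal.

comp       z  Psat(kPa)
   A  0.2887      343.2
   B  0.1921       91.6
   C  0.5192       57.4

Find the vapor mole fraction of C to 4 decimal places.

y_C = 0.3746

Raoult's law: Kᵢ = Pᵢˢᵃᵗ/P = Pᵢˢᵃᵗ/102.0.
  K_A = 343.2/102.0 = 3.364706, K_B = 91.6/102.0 = 0.898039, K_C = 57.4/102.0 = 0.562745
Newton–Raphson from β = 0.45:
  β = 0.4500: g = 0.02758, g' = -0.5350 → β = 0.5016
  β = 0.5016: g = 0.00086, g' = -0.5029 → β = 0.5033
Converged at β = 0.5033.
Compositions from xᵢ = zᵢ/(1+β(Kᵢ−1)), yᵢ = Kᵢxᵢ:
  A: x = 0.1318, y = 0.4435
  B: x = 0.2025, y = 0.1818
  C: x = 0.6657, y = 0.3746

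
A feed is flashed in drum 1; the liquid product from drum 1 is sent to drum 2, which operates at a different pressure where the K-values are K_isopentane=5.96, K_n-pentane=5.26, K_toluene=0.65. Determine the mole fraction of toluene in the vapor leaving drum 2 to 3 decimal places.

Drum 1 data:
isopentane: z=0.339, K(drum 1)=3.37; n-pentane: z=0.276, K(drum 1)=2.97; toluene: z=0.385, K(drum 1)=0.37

y_toluene (drum 2) = 0.604

Drum 1:
Newton–Raphson from ψ₁ = 0.5:
  ψ₁ = 0.500: g = 0.2875, g' = -0.996 → ψ₁ = 0.789
  ψ₁ = 0.789: g = 0.0109, g' = -0.999 → ψ₁ = 0.800
  ψ₁ = 0.800: g = -0.0001, g' = -1.009 → ψ₁ = 0.799
Converged at ψ₁ = 0.799.
Drum-1 compositions:
  isopentane: x = 0.117, y = 0.395
  n-pentane: x = 0.107, y = 0.318
  toluene: x = 0.776, y = 0.287
Drum-2 feed = drum-1 liquid: z₂ = (0.1171, 0.1072, 0.7757).
Drum 2:
Rachford–Rice: g(ψ₂) = Σ zᵢ(Kᵢ−1)/(1+ψ₂(Kᵢ−1)) = 0.
Check two-phase: ΣzᵢKᵢ = 1.766 > 1 and Σzᵢ/Kᵢ = 1.233 > 1, so g(0) = 0.766 > 0 and g(1) = -0.233 < 0.
Newton iteration, ψ₂⁰ = 0.5:
  ψ₂ = 0.500: g = -0.0163, g' = -0.576 → ψ₂ = 0.472
Converged at ψ₂ = 0.472.
  isopentane: x = 0.035, y = 0.209
  n-pentane: x = 0.036, y = 0.187
  toluene: x = 0.929, y = 0.604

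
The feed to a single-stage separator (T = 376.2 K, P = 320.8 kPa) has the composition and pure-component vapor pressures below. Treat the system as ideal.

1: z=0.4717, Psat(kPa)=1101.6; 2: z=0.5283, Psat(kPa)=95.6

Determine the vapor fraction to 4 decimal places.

ψ = 0.4549

Raoult's law: Kᵢ = Pᵢˢᵃᵗ/P = Pᵢˢᵃᵗ/320.8.
  K_1 = 1101.6/320.8 = 3.433915, K_2 = 95.6/320.8 = 0.298005
Let ψ = V/F and solve Σ zᵢ(Kᵢ−1)/(1+ψ(Kᵢ−1)) = 0.
Feasibility: ΣzᵢKᵢ = 1.7772, Σzᵢ/Kᵢ = 1.9102 — both > 1, two phases present.
Binary case is linear: z₁(K₁−1)(1+ψ(K₂−1)) + z₂(K₂−1)(1+ψ(K₁−1)) = 0
⇒ ψ = [z₁(K₁−1)+z₂(K₂−1)] / [−(K₁−1)(K₂−1)] = 0.77721/1.70860 = 0.4549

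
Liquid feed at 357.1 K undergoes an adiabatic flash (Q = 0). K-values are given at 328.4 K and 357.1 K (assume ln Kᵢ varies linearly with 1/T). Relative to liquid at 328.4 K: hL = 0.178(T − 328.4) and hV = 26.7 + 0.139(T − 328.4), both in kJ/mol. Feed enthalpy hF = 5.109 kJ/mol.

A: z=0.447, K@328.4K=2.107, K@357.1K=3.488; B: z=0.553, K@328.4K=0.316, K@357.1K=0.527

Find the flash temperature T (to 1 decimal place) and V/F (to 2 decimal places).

T = 329.7 K, V/F = 0.18

Adiabatic flash: solve Rachford–Rice at each trial T, then check hF = ψ·hV(T) + (1−ψ)·hL(T).
  T = 328.4 K: K = (2.107, 0.316), RR gives ψ = 0.154, H_out = 4.111 kJ/mol
  T = 357.1 K: K = (3.488, 0.527), RR gives ψ = 0.723, H_out = 23.597 kJ/mol
  T = 342.8 K: K = (2.742, 0.413), RR gives ψ = 0.444, H_out = 14.165 kJ/mol
  T = 335.6 K: K = (2.410, 0.362), RR gives ψ = 0.309, H_out = 9.440 kJ/mol
  T = 332.0 K: K = (2.255, 0.339), RR gives ψ = 0.235, H_out = 6.890 kJ/mol
  T = 330.2 K: K = (2.180, 0.327), RR gives ψ = 0.196, H_out = 5.535 kJ/mol
Linear interpolation between T = 328.4 (H_out = 4.111) and T = 330.2 (H_out = 5.535) on hF = 5.109 gives T ≈ 329.7 K, at which ψ = 0.18.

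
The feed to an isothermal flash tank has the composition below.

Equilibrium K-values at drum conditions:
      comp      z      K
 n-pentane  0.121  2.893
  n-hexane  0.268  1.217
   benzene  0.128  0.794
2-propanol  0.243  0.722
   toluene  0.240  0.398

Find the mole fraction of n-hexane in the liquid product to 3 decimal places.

x_n-hexane = 0.262

Material balance + equilibrium reduce to Σ zᵢ(Kᵢ−1)/(1+ψ(Kᵢ−1)) = 0.
g(0) = ΣzᵢKᵢ − 1 = 0.049 and g(1) = 1 − Σzᵢ/Kᵢ = -0.363, so a root lies in (0, 1).
Newton–Raphson from ψ = 0.5:
  ψ = 0.500: g = -0.1444, g' = -0.335 → ψ = 0.069
  ψ = 0.069: g = 0.0137, g' = -0.472 → ψ = 0.098
  ψ = 0.098: g = 0.0004, g' = -0.445 → ψ = 0.099
Converged at ψ = 0.099.
Compositions from xᵢ = zᵢ/(1+ψ(Kᵢ−1)), yᵢ = Kᵢxᵢ:
  n-pentane: x = 0.102, y = 0.295
  n-hexane: x = 0.262, y = 0.319
  benzene: x = 0.131, y = 0.104
  2-propanol: x = 0.250, y = 0.180
  toluene: x = 0.255, y = 0.102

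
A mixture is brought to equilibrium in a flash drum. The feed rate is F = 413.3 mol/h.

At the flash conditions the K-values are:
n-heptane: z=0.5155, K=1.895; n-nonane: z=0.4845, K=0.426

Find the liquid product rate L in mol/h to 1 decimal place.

L = 265.9 mol/h

Rachford–Rice: g(ψ) = Σ zᵢ(Kᵢ−1)/(1+ψ(Kᵢ−1)) = 0.
g(0) = ΣzᵢKᵢ − 1 = 0.1833 and g(1) = 1 − Σzᵢ/Kᵢ = -0.4094, so a root lies in (0, 1).
Binary case is linear: z₁(K₁−1)(1+ψ(K₂−1)) + z₂(K₂−1)(1+ψ(K₁−1)) = 0
⇒ ψ = [z₁(K₁−1)+z₂(K₂−1)] / [−(K₁−1)(K₂−1)] = 0.18327/0.51373 = 0.3567
Then V = ψ·F = 0.3567·413.3 = 147.4 mol/h and L = F − V = 265.9 mol/h.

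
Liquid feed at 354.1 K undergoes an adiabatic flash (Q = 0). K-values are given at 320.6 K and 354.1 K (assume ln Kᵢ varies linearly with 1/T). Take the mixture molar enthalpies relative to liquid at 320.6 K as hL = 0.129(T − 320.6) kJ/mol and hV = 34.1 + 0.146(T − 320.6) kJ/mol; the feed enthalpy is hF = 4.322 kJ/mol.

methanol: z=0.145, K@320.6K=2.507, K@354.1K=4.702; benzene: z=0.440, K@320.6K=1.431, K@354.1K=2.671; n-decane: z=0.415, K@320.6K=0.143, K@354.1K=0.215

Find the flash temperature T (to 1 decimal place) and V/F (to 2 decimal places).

Adiabatic flash: solve Rachford–Rice at each trial T, then check hF = ψ·hV(T) + (1−ψ)·hL(T).
  T = 320.6 K: K = (2.507, 1.431, 0.143), RR gives ψ = 0.075, H_out = 2.555 kJ/mol
  T = 354.1 K: K = (4.702, 2.671, 0.215), RR gives ψ = 0.540, H_out = 23.043 kJ/mol
  T = 337.4 K: K = (3.491, 1.987, 0.177), RR gives ψ = 0.384, H_out = 15.386 kJ/mol
  T = 329.0 K: K = (2.971, 1.694, 0.160), RR gives ψ = 0.261, H_out = 10.034 kJ/mol
  T = 324.8 K: K = (2.732, 1.558, 0.151), RR gives ψ = 0.179, H_out = 6.646 kJ/mol
  T = 322.7 K: K = (2.618, 1.494, 0.147), RR gives ψ = 0.130, H_out = 4.702 kJ/mol
Linear interpolation between T = 320.6 (H_out = 2.555) and T = 322.7 (H_out = 4.702) on hF = 4.322 gives T ≈ 322.3 K, at which ψ = 0.12.

T = 322.3 K, V/F = 0.12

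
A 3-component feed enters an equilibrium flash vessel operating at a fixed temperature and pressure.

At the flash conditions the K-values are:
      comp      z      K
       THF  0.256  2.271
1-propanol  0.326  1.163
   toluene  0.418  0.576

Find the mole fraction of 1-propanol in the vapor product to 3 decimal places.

y_1-propanol = 0.346

Material balance + equilibrium reduce to Σ zᵢ(Kᵢ−1)/(1+V/F(Kᵢ−1)) = 0.
g(0) = ΣzᵢKᵢ − 1 = 0.201 and g(1) = 1 − Σzᵢ/Kᵢ = -0.119, so a root lies in (0, 1).
Iterate (Newton) starting at V/F = 0.32:
  V/F = 0.320: g = 0.0768, g' = -0.317 → V/F = 0.562
  V/F = 0.562: g = 0.0059, g' = -0.278 → V/F = 0.583
Converged at V/F = 0.583.
Compositions from xᵢ = zᵢ/(1+V/F(Kᵢ−1)), yᵢ = Kᵢxᵢ:
  THF: x = 0.147, y = 0.334
  1-propanol: x = 0.298, y = 0.346
  toluene: x = 0.555, y = 0.320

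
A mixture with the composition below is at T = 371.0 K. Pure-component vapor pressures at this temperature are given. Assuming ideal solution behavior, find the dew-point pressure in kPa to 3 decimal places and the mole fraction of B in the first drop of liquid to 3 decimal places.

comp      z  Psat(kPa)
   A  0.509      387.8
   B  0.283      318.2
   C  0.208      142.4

At the dew point ψ → 1, so Σzᵢ/Kᵢ = 1 with Kᵢ = Pᵢˢᵃᵗ/P ⇒ 1/P = Σzᵢ/Pᵢˢᵃᵗ.
1/P = 0.509/387.8 + 0.283/318.2 + 0.208/142.4 = 0.003663 ⇒ P = 273.031 kPa
xᵢ = zᵢP/Pᵢˢᵃᵗ ⇒ x_B = 0.283·273.031/318.2 = 0.243

Pdew = 273.031 kPa, x_B = 0.243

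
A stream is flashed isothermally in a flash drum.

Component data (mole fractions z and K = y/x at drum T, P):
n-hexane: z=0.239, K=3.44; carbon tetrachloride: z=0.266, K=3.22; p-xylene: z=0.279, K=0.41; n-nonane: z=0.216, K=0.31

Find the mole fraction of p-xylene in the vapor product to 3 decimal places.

y_p-xylene = 0.174

Newton–Raphson from ψ = 0.46:
  ψ = 0.460: g = 0.1227, g' = -1.040 → ψ = 0.578
  ψ = 0.578: g = 0.0030, g' = -1.005 → ψ = 0.581
Converged at ψ = 0.581.
Compositions from xᵢ = zᵢ/(1+ψ(Kᵢ−1)), yᵢ = Kᵢxᵢ:
  n-hexane: x = 0.099, y = 0.340
  carbon tetrachloride: x = 0.116, y = 0.374
  p-xylene: x = 0.424, y = 0.174
  n-nonane: x = 0.360, y = 0.112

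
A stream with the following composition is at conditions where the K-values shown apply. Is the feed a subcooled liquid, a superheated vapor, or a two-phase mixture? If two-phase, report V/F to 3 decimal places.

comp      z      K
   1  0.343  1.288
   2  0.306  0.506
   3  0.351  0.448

subcooled liquid

ΣzᵢKᵢ = 0.754; Σzᵢ/Kᵢ = 1.655.
Since ΣzᵢKᵢ < 1 the mixture is below its bubble point — single liquid phase.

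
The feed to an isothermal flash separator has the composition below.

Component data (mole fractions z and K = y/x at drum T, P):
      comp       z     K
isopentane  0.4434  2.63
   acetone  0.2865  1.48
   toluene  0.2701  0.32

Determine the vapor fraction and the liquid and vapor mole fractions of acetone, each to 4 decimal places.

Newton–Raphson from ψ = 0.5:
  ψ = 0.5000: g = 0.23082, g' = -0.6873 → ψ = 0.8359
  ψ = 0.8359: g = -0.02146, g' = -0.9151 → ψ = 0.8124
  ψ = 0.8124: g = -0.00047, g' = -0.8757 → ψ = 0.8119
Converged at ψ = 0.8119.
Compositions from xᵢ = zᵢ/(1+ψ(Kᵢ−1)), yᵢ = Kᵢxᵢ:
  isopentane: x = 0.1908, y = 0.5019
  acetone: x = 0.2062, y = 0.3051
  toluene: x = 0.6030, y = 0.1930

ψ = 0.8119, x_acetone = 0.2062, y_acetone = 0.3051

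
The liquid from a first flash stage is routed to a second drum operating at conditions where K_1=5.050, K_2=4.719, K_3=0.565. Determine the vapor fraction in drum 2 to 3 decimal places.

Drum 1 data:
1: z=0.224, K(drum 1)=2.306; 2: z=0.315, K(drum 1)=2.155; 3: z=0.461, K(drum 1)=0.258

V/F (drum 2) = 0.710

Drum 1:
Let ψ₁ = V/F and solve Σ zᵢ(Kᵢ−1)/(1+ψ₁(Kᵢ−1)) = 0.
Check two-phase: ΣzᵢKᵢ = 1.314 > 1 and Σzᵢ/Kᵢ = 2.030 > 1, so g(0) = 0.314 > 0 and g(1) = -1.030 < 0.
Newton–Raphson from ψ₁ = 0.5:
  ψ₁ = 0.500: g = -0.1362, g' = -0.950 → ψ₁ = 0.357
  ψ₁ = 0.357: g = -0.0079, g' = -0.858 → ψ₁ = 0.347
Converged at ψ₁ = 0.347.
Drum-1 compositions:
  1: x = 0.154, y = 0.355
  2: x = 0.225, y = 0.484
  3: x = 0.621, y = 0.160
Drum-2 feed = drum-1 liquid: z₂ = (0.1541, 0.2248, 0.6211).
Drum 2:
Material balance + equilibrium reduce to Σ zᵢ(Kᵢ−1)/(1+ψ₂(Kᵢ−1)) = 0.
g(0) = ΣzᵢKᵢ − 1 = 1.190 and g(1) = 1 − Σzᵢ/Kᵢ = -0.177, so a root lies in (0, 1).
Newton iteration, ψ₂⁰ = 0.5:
  ψ₂ = 0.500: g = 0.1534, g' = -0.848 → ψ₂ = 0.681
  ψ₂ = 0.681: g = 0.0189, g' = -0.666 → ψ₂ = 0.709
  ψ₂ = 0.709: g = 0.0002, g' = -0.649 → ψ₂ = 0.710
Converged at ψ₂ = 0.710.
  1: x = 0.040, y = 0.201
  2: x = 0.062, y = 0.292
  3: x = 0.898, y = 0.508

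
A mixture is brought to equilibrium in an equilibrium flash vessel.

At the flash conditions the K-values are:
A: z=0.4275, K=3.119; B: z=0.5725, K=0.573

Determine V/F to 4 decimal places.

V/F = 0.7310

Binary case is linear: z₁(K₁−1)(1+V/F(K₂−1)) + z₂(K₂−1)(1+V/F(K₁−1)) = 0
⇒ V/F = [z₁(K₁−1)+z₂(K₂−1)] / [−(K₁−1)(K₂−1)] = 0.66142/0.90481 = 0.7310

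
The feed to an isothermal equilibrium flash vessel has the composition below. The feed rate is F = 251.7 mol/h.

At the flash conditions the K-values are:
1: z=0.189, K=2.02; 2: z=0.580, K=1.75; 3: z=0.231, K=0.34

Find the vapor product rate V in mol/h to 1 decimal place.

V = 221.5 mol/h

Rachford–Rice: g(ψ) = Σ zᵢ(Kᵢ−1)/(1+ψ(Kᵢ−1)) = 0.
g(0) = ΣzᵢKᵢ − 1 = 0.475 and g(1) = 1 − Σzᵢ/Kᵢ = -0.104, so a root lies in (0, 1).
Newton iteration, ψ⁰ = 0.5:
  ψ = 0.500: g = 0.2165, g' = -0.483 → ψ = 0.948
  ψ = 0.948: g = -0.0553, g' = -0.881 → ψ = 0.886
  ψ = 0.886: g = -0.0042, g' = -0.755 → ψ = 0.880
Converged at ψ = 0.880.
Then V = ψ·F = 0.8799·251.7 = 221.5 mol/h and L = F − V = 30.2 mol/h.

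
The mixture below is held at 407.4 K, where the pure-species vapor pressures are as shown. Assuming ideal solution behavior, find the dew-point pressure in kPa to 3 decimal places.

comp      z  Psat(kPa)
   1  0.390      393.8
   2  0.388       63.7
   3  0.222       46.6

Pdew = 84.421 kPa

At the dew point ψ → 1, so Σzᵢ/Kᵢ = 1 with Kᵢ = Pᵢˢᵃᵗ/P ⇒ 1/P = Σzᵢ/Pᵢˢᵃᵗ.
1/P = 0.390/393.8 + 0.388/63.7 + 0.222/46.6 = 0.011845 ⇒ P = 84.421 kPa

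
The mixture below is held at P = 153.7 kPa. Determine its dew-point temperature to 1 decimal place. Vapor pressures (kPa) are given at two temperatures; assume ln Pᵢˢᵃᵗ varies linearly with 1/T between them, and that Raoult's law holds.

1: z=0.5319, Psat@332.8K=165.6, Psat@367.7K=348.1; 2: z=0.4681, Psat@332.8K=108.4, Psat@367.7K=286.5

Dew-point temperature: Σzᵢ·P/Pᵢˢᵃᵗ(T) = 1. Interpolate ln Pᵢˢᵃᵗ = aᵢ + bᵢ/T.
  T = 332.8 K: ΣzᵢP/Pᵢˢᵃᵗ = 1.1574
  T = 367.7 K: ΣzᵢP/Pᵢˢᵃᵗ = 0.4860
  T = 350.2 K: ΣzᵢP/Pᵢˢᵃᵗ = 0.7337
  T = 341.5 K: ΣzᵢP/Pᵢˢᵃᵗ = 0.9157
  T = 337.1 K: ΣzᵢP/Pᵢˢᵃᵗ = 1.0292
  T = 339.3 K: ΣzᵢP/Pᵢˢᵃᵗ = 0.9704
Interpolating between 337.1 K and 339.3 K gives T ≈ 338.2 K.

T = 338.2 K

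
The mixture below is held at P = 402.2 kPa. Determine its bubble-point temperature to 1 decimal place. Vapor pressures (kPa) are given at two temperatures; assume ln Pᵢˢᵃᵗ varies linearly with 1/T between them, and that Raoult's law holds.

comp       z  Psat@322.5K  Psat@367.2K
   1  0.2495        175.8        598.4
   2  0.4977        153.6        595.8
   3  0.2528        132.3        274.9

T = 357.2 K

Bubble-point temperature: ΣzᵢPᵢˢᵃᵗ(T) = P. Interpolate ln Pᵢˢᵃᵗ = aᵢ + bᵢ/T.
  T = 322.5 K: ΣzᵢPᵢˢᵃᵗ = 153.75 kPa
  T = 367.2 K: ΣzᵢPᵢˢᵃᵗ = 515.33 kPa
  T = 344.9 K: ΣzᵢPᵢˢᵃᵗ = 291.28 kPa
  T = 356.0 K: ΣzᵢPᵢˢᵃᵗ = 389.92 kPa
  T = 361.6 K: ΣzᵢPᵢˢᵃᵗ = 449.10 kPa
  T = 358.8 K: ΣzᵢPᵢˢᵃᵗ = 418.66 kPa
Interpolating between 356.0 K and 358.8 K gives T ≈ 357.2 K.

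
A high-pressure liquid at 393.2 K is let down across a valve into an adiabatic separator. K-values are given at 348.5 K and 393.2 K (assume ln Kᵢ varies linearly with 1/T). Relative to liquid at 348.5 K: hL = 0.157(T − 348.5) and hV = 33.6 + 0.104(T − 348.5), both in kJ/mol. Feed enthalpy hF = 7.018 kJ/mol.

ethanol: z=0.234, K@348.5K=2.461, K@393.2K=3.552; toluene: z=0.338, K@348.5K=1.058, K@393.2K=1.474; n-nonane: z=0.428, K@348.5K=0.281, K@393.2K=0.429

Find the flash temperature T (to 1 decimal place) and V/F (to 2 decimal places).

Adiabatic flash: solve Rachford–Rice at each trial T, then check hF = ψ·hV(T) + (1−ψ)·hL(T).
  T = 348.5 K: K = (2.461, 1.058, 0.281), RR gives ψ = 0.079, H_out = 2.641 kJ/mol
  T = 393.2 K: K = (3.552, 1.474, 0.429), RR gives ψ = 0.582, H_out = 25.185 kJ/mol
  T = 370.9 K: K = (2.991, 1.262, 0.352), RR gives ψ = 0.345, H_out = 14.699 kJ/mol
  T = 359.7 K: K = (2.721, 1.159, 0.316), RR gives ψ = 0.219, H_out = 8.971 kJ/mol
  T = 354.1 K: K = (2.590, 1.108, 0.298), RR gives ψ = 0.151, H_out = 5.900 kJ/mol
  T = 356.9 K: K = (2.655, 1.133, 0.307), RR gives ψ = 0.185, H_out = 7.457 kJ/mol
  T = 355.5 K: K = (2.622, 1.121, 0.302), RR gives ψ = 0.168, H_out = 6.684 kJ/mol
Linear interpolation between T = 355.5 (H_out = 6.684) and T = 356.9 (H_out = 7.457) on hF = 7.018 gives T ≈ 356.1 K, at which ψ = 0.18.

T = 356.1 K, V/F = 0.18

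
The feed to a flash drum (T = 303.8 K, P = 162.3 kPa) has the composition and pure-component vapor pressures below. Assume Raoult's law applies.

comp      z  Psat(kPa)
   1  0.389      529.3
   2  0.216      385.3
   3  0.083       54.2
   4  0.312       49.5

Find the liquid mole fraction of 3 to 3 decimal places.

Raoult's law: Kᵢ = Pᵢˢᵃᵗ/P = Pᵢˢᵃᵗ/162.3.
  K_1 = 529.3/162.3 = 3.26124, K_2 = 385.3/162.3 = 2.37400, K_3 = 54.2/162.3 = 0.33395, K_4 = 49.5/162.3 = 0.30499
Material balance + equilibrium reduce to Σ zᵢ(Kᵢ−1)/(1+V/F(Kᵢ−1)) = 0.
g(0) = ΣzᵢKᵢ − 1 = 0.904 and g(1) = 1 − Σzᵢ/Kᵢ = -0.482, so a root lies in (0, 1).
Iterate (Newton) starting at V/F = 0.62:
  V/F = 0.620: g = 0.0513, g' = -1.036 → V/F = 0.669
Converged at V/F = 0.669.
Compositions from xᵢ = zᵢ/(1+V/F(Kᵢ−1)), yᵢ = Kᵢxᵢ:
  1: x = 0.155, y = 0.505
  2: x = 0.113, y = 0.267
  3: x = 0.150, y = 0.050
  4: x = 0.583, y = 0.178

x_3 = 0.150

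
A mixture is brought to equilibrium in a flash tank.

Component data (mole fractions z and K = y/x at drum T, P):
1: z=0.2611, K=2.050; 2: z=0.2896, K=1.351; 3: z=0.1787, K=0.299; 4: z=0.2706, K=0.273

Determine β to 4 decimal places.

β = 0.0990

Let β = V/F and solve Σ zᵢ(Kᵢ−1)/(1+β(Kᵢ−1)) = 0.
Check two-phase: ΣzᵢKᵢ = 1.0538 > 1 and Σzᵢ/Kᵢ = 1.9306 > 1, so g(0) = 0.0538 > 0 and g(1) = -0.9306 < 0.
Iterate (Newton) starting at β = 0.35:
  β = 0.3500: g = -0.13886, g' = -0.5937 → β = 0.1161
  β = 0.1161: g = -0.00921, g' = -0.5363 → β = 0.0990
Converged at β = 0.0990.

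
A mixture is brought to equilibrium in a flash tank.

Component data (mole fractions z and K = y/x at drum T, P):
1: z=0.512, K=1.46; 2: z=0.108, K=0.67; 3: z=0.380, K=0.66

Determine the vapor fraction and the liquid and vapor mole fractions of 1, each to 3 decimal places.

Let ψ = V/F and solve Σ zᵢ(Kᵢ−1)/(1+ψ(Kᵢ−1)) = 0.
Check two-phase: ΣzᵢKᵢ = 1.071 > 1 and Σzᵢ/Kᵢ = 1.088 > 1, so g(0) = 0.071 > 0 and g(1) = -0.088 < 0.
Newton–Raphson from ψ = 0.46:
  ψ = 0.460: g = -0.0008, g' = -0.152 → ψ = 0.455
Converged at ψ = 0.455.
Compositions from xᵢ = zᵢ/(1+ψ(Kᵢ−1)), yᵢ = Kᵢxᵢ:
  1: x = 0.423, y = 0.618
  2: x = 0.127, y = 0.085
  3: x = 0.450, y = 0.297

ψ = 0.455, x_1 = 0.423, y_1 = 0.618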